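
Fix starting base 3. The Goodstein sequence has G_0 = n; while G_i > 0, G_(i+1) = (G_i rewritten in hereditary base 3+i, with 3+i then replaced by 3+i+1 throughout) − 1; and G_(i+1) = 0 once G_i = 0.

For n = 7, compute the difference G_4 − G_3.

i=0: 7 = 2·3 + 1 (b=3); 3→4: 2·4 + 1 = 9; 9−1 = 8
i=1: 8 = 2·4 (b=4); 4→5: 2·5 = 10; 10−1 = 9
i=2: 9 = 5 + 4 (b=5); 5→6: 6 + 4 = 10; 10−1 = 9
i=3: 9 = 6 + 3 (b=6); 6→7: 7 + 3 = 10; 10−1 = 9

0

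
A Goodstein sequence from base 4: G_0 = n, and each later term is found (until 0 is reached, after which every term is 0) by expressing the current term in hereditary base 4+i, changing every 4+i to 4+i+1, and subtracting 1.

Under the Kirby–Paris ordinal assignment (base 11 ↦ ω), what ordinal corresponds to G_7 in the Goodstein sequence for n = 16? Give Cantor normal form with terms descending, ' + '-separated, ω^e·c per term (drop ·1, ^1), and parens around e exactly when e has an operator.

G_0=16  [base 4] 4^2  →[4↦5]→  5^2 = 25  −1 ⇒ G_1=24
G_1=24  [base 5] 4·5 + 4  →[5↦6]→  4·6 + 4 = 28  −1 ⇒ G_2=27
G_2=27  [base 6] 4·6 + 3  →[6↦7]→  4·7 + 3 = 31  −1 ⇒ G_3=30
G_3=30  [base 7] 4·7 + 2  →[7↦8]→  4·8 + 2 = 34  −1 ⇒ G_4=33
G_4=33  [base 8] 4·8 + 1  →[8↦9]→  4·9 + 1 = 37  −1 ⇒ G_5=36
G_5=36  [base 9] 4·9  →[9↦10]→  4·10 = 40  −1 ⇒ G_6=39
G_6=39  [base 10] 3·10 + 9  →[10↦11]→  3·11 + 9 = 42  −1 ⇒ G_7=41
G_7=41  [base 11] 3·11 + 8  →[11↦12]→  3·12 + 8 = 44  −1 ⇒ G_8=43

ω·3 + 8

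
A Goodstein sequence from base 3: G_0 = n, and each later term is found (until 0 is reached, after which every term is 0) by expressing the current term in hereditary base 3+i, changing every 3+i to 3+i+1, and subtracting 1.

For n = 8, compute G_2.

base 3: 8 = 2·3 + 2; at 4: 2·4 + 2 = 10; next = 9
base 4: 9 = 2·4 + 1; at 5: 2·5 + 1 = 11; next = 10

10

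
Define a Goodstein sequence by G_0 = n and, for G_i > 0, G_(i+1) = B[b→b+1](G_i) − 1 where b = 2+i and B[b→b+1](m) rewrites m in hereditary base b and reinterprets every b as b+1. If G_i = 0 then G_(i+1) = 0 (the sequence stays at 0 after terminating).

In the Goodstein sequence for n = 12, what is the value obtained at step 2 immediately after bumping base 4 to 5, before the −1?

15686

G_0 = 12. HB_2(12) = 2^(2 + 1) + 2^2. Bump = 108. G_1 = 107.
G_1 = 107. HB_3(107) = 3^(3 + 1) + 2·3^2 + 2·3 + 2. Bump = 1066. G_2 = 1065.
G_2 = 1065. HB_4(1065) = 4^(4 + 1) + 2·4^2 + 2·4 + 1. Bump = 15686. G_3 = 15685.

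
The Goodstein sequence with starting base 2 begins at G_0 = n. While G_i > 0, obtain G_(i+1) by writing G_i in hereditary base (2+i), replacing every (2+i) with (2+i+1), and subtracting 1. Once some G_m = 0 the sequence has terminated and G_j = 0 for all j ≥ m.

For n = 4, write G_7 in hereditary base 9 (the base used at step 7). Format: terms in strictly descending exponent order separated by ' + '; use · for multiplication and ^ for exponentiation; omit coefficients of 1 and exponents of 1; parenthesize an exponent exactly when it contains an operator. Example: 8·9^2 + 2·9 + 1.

base 2: 4 = 2^2; at 3: 3^3 = 27; next = 26
base 3: 26 = 2·3^2 + 2·3 + 2; at 4: 2·4^2 + 2·4 + 2 = 42; next = 41
base 4: 41 = 2·4^2 + 2·4 + 1; at 5: 2·5^2 + 2·5 + 1 = 61; next = 60
base 5: 60 = 2·5^2 + 2·5; at 6: 2·6^2 + 2·6 = 84; next = 83
base 6: 83 = 2·6^2 + 6 + 5; at 7: 2·7^2 + 7 + 5 = 110; next = 109
base 7: 109 = 2·7^2 + 7 + 4; at 8: 2·8^2 + 8 + 4 = 140; next = 139
base 8: 139 = 2·8^2 + 8 + 3; at 9: 2·9^2 + 9 + 3 = 174; next = 173
base 9: 173 = 2·9^2 + 9 + 2; at 10: 2·10^2 + 10 + 2 = 212; next = 211

2·9^2 + 9 + 2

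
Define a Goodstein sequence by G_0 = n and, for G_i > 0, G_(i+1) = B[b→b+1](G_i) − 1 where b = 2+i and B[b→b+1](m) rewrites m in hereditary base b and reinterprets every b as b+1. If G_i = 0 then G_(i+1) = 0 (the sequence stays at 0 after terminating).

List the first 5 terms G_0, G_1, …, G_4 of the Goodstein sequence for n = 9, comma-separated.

9, 81, 1023, 9842, 140743

G_0=9  [base 2] 2^(2 + 1) + 1  →[2↦3]→  3^(3 + 1) + 1 = 82  −1 ⇒ G_1=81
G_1=81  [base 3] 3^(3 + 1)  →[3↦4]→  4^(4 + 1) = 1024  −1 ⇒ G_2=1023
G_2=1023  [base 4] 3·4^4 + 3·4^3 + 3·4^2 + 3·4 + 3  →[4↦5]→  3·5^5 + 3·5^3 + 3·5^2 + 3·5 + 3 = 9843  −1 ⇒ G_3=9842
G_3=9842  [base 5] 3·5^5 + 3·5^3 + 3·5^2 + 3·5 + 2  →[5↦6]→  3·6^6 + 3·6^3 + 3·6^2 + 3·6 + 2 = 140744  −1 ⇒ G_4=140743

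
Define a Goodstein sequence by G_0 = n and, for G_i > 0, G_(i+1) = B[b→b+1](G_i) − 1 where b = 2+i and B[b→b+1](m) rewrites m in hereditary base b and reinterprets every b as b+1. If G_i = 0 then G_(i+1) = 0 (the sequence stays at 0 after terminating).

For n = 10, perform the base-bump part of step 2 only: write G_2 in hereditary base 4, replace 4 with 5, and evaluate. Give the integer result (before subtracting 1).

15626

base 2: 10 = 2^(2 + 1) + 2; at 3: 3^(3 + 1) + 3 = 84; next = 83
base 3: 83 = 3^(3 + 1) + 2; at 4: 4^(4 + 1) + 2 = 1026; next = 1025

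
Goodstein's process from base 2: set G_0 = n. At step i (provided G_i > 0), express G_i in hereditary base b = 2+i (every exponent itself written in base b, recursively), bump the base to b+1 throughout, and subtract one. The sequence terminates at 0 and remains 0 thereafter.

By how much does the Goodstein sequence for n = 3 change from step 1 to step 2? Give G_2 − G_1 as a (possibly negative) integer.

0

i=0: 3 = 2 + 1 (b=2); 2→3: 3 + 1 = 4; 4−1 = 3
i=1: 3 = 3 (b=3); 3→4: 4 = 4; 4−1 = 3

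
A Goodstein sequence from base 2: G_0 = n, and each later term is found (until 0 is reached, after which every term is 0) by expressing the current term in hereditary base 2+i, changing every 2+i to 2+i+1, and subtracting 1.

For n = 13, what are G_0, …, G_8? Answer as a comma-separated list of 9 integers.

(0) 13|_2 = 2^(2 + 1) + 2^2 + 1 ↦ 3^(3 + 1) + 3^3 + 1|_3 = 109 ⇒ 108
(1) 108|_3 = 3^(3 + 1) + 3^3 ↦ 4^(4 + 1) + 4^4|_4 = 1280 ⇒ 1279
(2) 1279|_4 = 4^(4 + 1) + 3·4^3 + 3·4^2 + 3·4 + 3 ↦ 5^(5 + 1) + 3·5^3 + 3·5^2 + 3·5 + 3|_5 = 16093 ⇒ 16092
(3) 16092|_5 = 5^(5 + 1) + 3·5^3 + 3·5^2 + 3·5 + 2 ↦ 6^(6 + 1) + 3·6^3 + 3·6^2 + 3·6 + 2|_6 = 280712 ⇒ 280711
(4) 280711|_6 = 6^(6 + 1) + 3·6^3 + 3·6^2 + 3·6 + 1 ↦ 7^(7 + 1) + 3·7^3 + 3·7^2 + 3·7 + 1|_7 = 5765999 ⇒ 5765998
(5) 5765998|_7 = 7^(7 + 1) + 3·7^3 + 3·7^2 + 3·7 ↦ 8^(8 + 1) + 3·8^3 + 3·8^2 + 3·8|_8 = 134219480 ⇒ 134219479
(6) 134219479|_8 = 8^(8 + 1) + 3·8^3 + 3·8^2 + 2·8 + 7 ↦ 9^(9 + 1) + 3·9^3 + 3·9^2 + 2·9 + 7|_9 = 3486786856 ⇒ 3486786855
(7) 3486786855|_9 = 9^(9 + 1) + 3·9^3 + 3·9^2 + 2·9 + 6 ↦ 10^(10 + 1) + 3·10^3 + 3·10^2 + 2·10 + 6|_10 = 100000003326 ⇒ 100000003325

13, 108, 1279, 16092, 280711, 5765998, 134219479, 3486786855, 100000003325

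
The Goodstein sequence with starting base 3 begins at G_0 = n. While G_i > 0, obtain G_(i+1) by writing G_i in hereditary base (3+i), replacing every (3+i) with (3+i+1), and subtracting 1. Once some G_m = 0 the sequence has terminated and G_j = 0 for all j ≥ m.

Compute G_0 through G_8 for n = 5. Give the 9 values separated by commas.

step 0: 5 = 3 + 2; sub 4 for 3: 4 + 2; = 6; G_1 = 6−1 = 5
step 1: 5 = 4 + 1; sub 5 for 4: 5 + 1; = 6; G_2 = 6−1 = 5
step 2: 5 = 5; sub 6 for 5: 6; = 6; G_3 = 6−1 = 5
step 3: 5 = 5; sub 7 for 6: 5; = 5; G_4 = 5−1 = 4
step 4: 4 = 4; sub 8 for 7: 4; = 4; G_5 = 4−1 = 3
step 5: 3 = 3; sub 9 for 8: 3; = 3; G_6 = 3−1 = 2
step 6: 2 = 2; sub 10 for 9: 2; = 2; G_7 = 2−1 = 1
step 7: 1 = 1; sub 11 for 10: 1; = 1; G_8 = 1−1 = 0

5, 5, 5, 5, 4, 3, 2, 1, 0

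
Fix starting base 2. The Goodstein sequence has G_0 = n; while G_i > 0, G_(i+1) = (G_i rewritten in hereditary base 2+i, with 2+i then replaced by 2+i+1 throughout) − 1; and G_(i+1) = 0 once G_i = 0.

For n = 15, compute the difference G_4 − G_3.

G_0=15  [base 2] 2^(2 + 1) + 2^2 + 2 + 1  →[2↦3]→  3^(3 + 1) + 3^3 + 3 + 1 = 112  −1 ⇒ G_1=111
G_1=111  [base 3] 3^(3 + 1) + 3^3 + 3  →[3↦4]→  4^(4 + 1) + 4^4 + 4 = 1284  −1 ⇒ G_2=1283
G_2=1283  [base 4] 4^(4 + 1) + 4^4 + 3  →[4↦5]→  5^(5 + 1) + 5^5 + 3 = 18753  −1 ⇒ G_3=18752
G_3=18752  [base 5] 5^(5 + 1) + 5^5 + 2  →[5↦6]→  6^(6 + 1) + 6^6 + 2 = 326594  −1 ⇒ G_4=326593

307841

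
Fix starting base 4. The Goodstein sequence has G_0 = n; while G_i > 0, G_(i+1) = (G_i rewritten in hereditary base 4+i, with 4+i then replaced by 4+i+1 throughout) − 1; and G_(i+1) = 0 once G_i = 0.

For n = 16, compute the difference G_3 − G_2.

G_0=16  [base 4] 4^2  →[4↦5]→  5^2 = 25  −1 ⇒ G_1=24
G_1=24  [base 5] 4·5 + 4  →[5↦6]→  4·6 + 4 = 28  −1 ⇒ G_2=27
G_2=27  [base 6] 4·6 + 3  →[6↦7]→  4·7 + 3 = 31  −1 ⇒ G_3=30

3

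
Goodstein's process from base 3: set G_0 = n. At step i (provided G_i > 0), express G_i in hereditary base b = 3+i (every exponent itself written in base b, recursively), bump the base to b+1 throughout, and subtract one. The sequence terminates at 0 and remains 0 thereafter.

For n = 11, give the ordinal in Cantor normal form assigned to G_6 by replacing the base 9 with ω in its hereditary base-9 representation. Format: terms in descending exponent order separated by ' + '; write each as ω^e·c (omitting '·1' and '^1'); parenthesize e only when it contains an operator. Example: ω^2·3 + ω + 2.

base 3: 11 = 3^2 + 2; at 4: 4^2 + 2 = 18; next = 17
base 4: 17 = 4^2 + 1; at 5: 5^2 + 1 = 26; next = 25
base 5: 25 = 5^2; at 6: 6^2 = 36; next = 35
base 6: 35 = 5·6 + 5; at 7: 5·7 + 5 = 40; next = 39
base 7: 39 = 5·7 + 4; at 8: 5·8 + 4 = 44; next = 43
base 8: 43 = 5·8 + 3; at 9: 5·9 + 3 = 48; next = 47

ω·5 + 2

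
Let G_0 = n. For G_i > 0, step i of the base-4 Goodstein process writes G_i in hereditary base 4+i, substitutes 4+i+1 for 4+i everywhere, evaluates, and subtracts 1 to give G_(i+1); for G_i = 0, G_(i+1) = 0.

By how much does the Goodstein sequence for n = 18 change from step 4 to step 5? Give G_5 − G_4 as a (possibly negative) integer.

5

base 4: 18 = 4^2 + 2; at 5: 5^2 + 2 = 27; next = 26
base 5: 26 = 5^2 + 1; at 6: 6^2 + 1 = 37; next = 36
base 6: 36 = 6^2; at 7: 7^2 = 49; next = 48
base 7: 48 = 6·7 + 6; at 8: 6·8 + 6 = 54; next = 53
base 8: 53 = 6·8 + 5; at 9: 6·9 + 5 = 59; next = 58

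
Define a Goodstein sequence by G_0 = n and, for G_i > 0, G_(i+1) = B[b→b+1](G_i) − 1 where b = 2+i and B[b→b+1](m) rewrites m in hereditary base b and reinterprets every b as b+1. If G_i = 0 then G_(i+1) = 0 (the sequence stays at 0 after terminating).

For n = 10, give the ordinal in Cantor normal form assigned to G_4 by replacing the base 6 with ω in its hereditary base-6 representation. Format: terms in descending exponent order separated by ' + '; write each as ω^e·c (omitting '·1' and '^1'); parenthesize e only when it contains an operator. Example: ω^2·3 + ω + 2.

ω^ω·5 + ω^5·5 + ω^4·5 + ω^3·5 + ω^2·5 + ω·5 + 5

[0] 10 ≡ 2^(2 + 1) + 2 (base 2). Lift 3: 84. −1: 83.
[1] 83 ≡ 3^(3 + 1) + 2 (base 3). Lift 4: 1026. −1: 1025.
[2] 1025 ≡ 4^(4 + 1) + 1 (base 4). Lift 5: 15626. −1: 15625.
[3] 15625 ≡ 5^(5 + 1) (base 5). Lift 6: 279936. −1: 279935.
[4] 279935 ≡ 5·6^6 + 5·6^5 + 5·6^4 + 5·6^3 + 5·6^2 + 5·6 + 5 (base 6). Lift 7: 4215755. −1: 4215754.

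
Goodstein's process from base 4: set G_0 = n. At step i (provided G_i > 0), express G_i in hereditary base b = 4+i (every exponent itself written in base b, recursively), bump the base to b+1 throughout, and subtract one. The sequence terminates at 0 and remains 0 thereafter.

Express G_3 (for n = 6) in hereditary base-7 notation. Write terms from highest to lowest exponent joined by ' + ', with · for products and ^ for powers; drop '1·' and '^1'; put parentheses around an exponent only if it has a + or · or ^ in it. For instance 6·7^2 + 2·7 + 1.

6

6 —HB4→ 4 + 2 —bump→ 5 + 2 = 7 —(−1)→ 6
6 —HB5→ 5 + 1 —bump→ 6 + 1 = 7 —(−1)→ 6
6 —HB6→ 6 —bump→ 7 = 7 —(−1)→ 6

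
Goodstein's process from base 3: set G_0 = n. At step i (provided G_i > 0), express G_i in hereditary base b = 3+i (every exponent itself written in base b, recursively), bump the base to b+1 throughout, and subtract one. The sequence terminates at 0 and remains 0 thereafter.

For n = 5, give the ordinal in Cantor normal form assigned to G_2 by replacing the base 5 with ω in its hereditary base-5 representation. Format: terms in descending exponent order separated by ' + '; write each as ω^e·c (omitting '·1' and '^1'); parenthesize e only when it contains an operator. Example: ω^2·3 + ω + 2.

G_0 = 5. HB_3(5) = 3 + 2. Bump = 6. G_1 = 5.
G_1 = 5. HB_4(5) = 4 + 1. Bump = 6. G_2 = 5.

ω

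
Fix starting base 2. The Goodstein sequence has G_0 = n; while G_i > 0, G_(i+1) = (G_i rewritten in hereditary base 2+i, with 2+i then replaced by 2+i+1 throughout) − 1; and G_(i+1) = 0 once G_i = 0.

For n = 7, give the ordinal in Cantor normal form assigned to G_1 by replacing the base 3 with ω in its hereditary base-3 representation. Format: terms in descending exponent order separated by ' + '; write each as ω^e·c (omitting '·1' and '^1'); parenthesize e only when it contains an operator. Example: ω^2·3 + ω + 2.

i=0: 7 = 2^2 + 2 + 1 (b=2); 2→3: 3^3 + 3 + 1 = 31; 31−1 = 30
i=1: 30 = 3^3 + 3 (b=3); 3→4: 4^4 + 4 = 260; 260−1 = 259

ω^ω + ω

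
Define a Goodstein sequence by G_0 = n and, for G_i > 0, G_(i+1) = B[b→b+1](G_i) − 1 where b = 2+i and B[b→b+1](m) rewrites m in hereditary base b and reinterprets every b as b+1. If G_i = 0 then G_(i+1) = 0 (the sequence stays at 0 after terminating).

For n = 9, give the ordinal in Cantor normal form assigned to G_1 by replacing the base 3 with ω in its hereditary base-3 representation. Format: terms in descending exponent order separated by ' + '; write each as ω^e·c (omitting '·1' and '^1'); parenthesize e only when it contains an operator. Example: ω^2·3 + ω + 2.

ω^(ω + 1)

[0] 9 ≡ 2^(2 + 1) + 1 (base 2). Lift 3: 82. −1: 81.
[1] 81 ≡ 3^(3 + 1) (base 3). Lift 4: 1024. −1: 1023.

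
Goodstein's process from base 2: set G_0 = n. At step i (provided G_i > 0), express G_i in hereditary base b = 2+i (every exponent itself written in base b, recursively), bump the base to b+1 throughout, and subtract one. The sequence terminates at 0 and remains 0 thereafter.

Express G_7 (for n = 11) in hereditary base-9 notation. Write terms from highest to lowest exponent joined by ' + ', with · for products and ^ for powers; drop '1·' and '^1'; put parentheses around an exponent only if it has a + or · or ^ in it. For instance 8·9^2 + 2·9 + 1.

7·9^9 + 7·9^7 + 7·9^6 + 7·9^5 + 7·9^4 + 7·9^3 + 7·9^2 + 7·9 + 6

11 —HB2→ 2^(2 + 1) + 2 + 1 —bump→ 3^(3 + 1) + 3 + 1 = 85 —(−1)→ 84
84 —HB3→ 3^(3 + 1) + 3 —bump→ 4^(4 + 1) + 4 = 1028 —(−1)→ 1027
1027 —HB4→ 4^(4 + 1) + 3 —bump→ 5^(5 + 1) + 3 = 15628 —(−1)→ 15627
15627 —HB5→ 5^(5 + 1) + 2 —bump→ 6^(6 + 1) + 2 = 279938 —(−1)→ 279937
279937 —HB6→ 6^(6 + 1) + 1 —bump→ 7^(7 + 1) + 1 = 5764802 —(−1)→ 5764801
5764801 —HB7→ 7^(7 + 1) —bump→ 8^(8 + 1) = 134217728 —(−1)→ 134217727
134217727 —HB8→ 7·8^8 + 7·8^7 + 7·8^6 + 7·8^5 + 7·8^4 + 7·8^3 + 7·8^2 + 7·8 + 7 —bump→ 7·9^9 + 7·9^7 + 7·9^6 + 7·9^5 + 7·9^4 + 7·9^3 + 7·9^2 + 7·9 + 7 = 2749609303 —(−1)→ 2749609302
2749609302 —HB9→ 7·9^9 + 7·9^7 + 7·9^6 + 7·9^5 + 7·9^4 + 7·9^3 + 7·9^2 + 7·9 + 6 —bump→ 7·10^10 + 7·10^7 + 7·10^6 + 7·10^5 + 7·10^4 + 7·10^3 + 7·10^2 + 7·10 + 6 = 70077777776 —(−1)→ 70077777775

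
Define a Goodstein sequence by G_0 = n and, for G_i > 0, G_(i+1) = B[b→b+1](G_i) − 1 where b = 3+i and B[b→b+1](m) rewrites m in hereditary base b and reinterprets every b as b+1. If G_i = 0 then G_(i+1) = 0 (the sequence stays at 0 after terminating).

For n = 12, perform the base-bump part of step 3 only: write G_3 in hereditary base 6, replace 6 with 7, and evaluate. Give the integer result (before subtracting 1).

base 3: 12 = 3^2 + 3; at 4: 4^2 + 4 = 20; next = 19
base 4: 19 = 4^2 + 3; at 5: 5^2 + 3 = 28; next = 27
base 5: 27 = 5^2 + 2; at 6: 6^2 + 2 = 38; next = 37
base 6: 37 = 6^2 + 1; at 7: 7^2 + 1 = 50; next = 49

50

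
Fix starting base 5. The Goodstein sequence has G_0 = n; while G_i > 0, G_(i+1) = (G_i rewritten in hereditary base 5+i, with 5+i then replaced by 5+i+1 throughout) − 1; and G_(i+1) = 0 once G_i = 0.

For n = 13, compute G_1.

step 0: 13 = 2·5 + 3; sub 6 for 5: 2·6 + 3; = 15; G_1 = 15−1 = 14
step 1: 14 = 2·6 + 2; sub 7 for 6: 2·7 + 2; = 16; G_2 = 16−1 = 15

14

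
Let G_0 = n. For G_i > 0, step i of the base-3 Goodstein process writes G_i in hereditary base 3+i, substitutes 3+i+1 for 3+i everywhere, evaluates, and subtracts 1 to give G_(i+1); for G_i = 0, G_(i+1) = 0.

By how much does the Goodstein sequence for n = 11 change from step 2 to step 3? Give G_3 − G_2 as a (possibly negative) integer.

G_0 = 11. HB_3(11) = 3^2 + 2. Bump = 18. G_1 = 17.
G_1 = 17. HB_4(17) = 4^2 + 1. Bump = 26. G_2 = 25.
G_2 = 25. HB_5(25) = 5^2. Bump = 36. G_3 = 35.

10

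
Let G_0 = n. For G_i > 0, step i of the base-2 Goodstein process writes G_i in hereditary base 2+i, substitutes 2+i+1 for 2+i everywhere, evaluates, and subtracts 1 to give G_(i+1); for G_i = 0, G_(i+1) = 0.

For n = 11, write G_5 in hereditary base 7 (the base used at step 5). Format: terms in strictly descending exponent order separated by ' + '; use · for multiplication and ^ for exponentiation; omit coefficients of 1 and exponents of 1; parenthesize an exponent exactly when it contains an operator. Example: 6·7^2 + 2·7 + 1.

[0] 11 ≡ 2^(2 + 1) + 2 + 1 (base 2). Lift 3: 85. −1: 84.
[1] 84 ≡ 3^(3 + 1) + 3 (base 3). Lift 4: 1028. −1: 1027.
[2] 1027 ≡ 4^(4 + 1) + 3 (base 4). Lift 5: 15628. −1: 15627.
[3] 15627 ≡ 5^(5 + 1) + 2 (base 5). Lift 6: 279938. −1: 279937.
[4] 279937 ≡ 6^(6 + 1) + 1 (base 6). Lift 7: 5764802. −1: 5764801.
[5] 5764801 ≡ 7^(7 + 1) (base 7). Lift 8: 134217728. −1: 134217727.

7^(7 + 1)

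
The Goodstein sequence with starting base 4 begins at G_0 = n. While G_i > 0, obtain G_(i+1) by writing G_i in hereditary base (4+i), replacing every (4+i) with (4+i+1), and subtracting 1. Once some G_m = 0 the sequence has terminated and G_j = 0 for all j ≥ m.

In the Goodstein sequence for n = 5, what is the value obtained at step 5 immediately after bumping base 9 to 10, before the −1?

2

base 4: 5 = 4 + 1; at 5: 5 + 1 = 6; next = 5
base 5: 5 = 5; at 6: 6 = 6; next = 5
base 6: 5 = 5; at 7: 5 = 5; next = 4
base 7: 4 = 4; at 8: 4 = 4; next = 3
base 8: 3 = 3; at 9: 3 = 3; next = 2
base 9: 2 = 2; at 10: 2 = 2; next = 1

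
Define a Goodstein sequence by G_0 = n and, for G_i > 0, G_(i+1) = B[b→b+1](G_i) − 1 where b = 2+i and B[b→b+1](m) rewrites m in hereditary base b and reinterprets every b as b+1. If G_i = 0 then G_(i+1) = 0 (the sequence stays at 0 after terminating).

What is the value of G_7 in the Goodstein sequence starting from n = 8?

G_0=8  [base 2] 2^(2 + 1)  →[2↦3]→  3^(3 + 1) = 81  −1 ⇒ G_1=80
G_1=80  [base 3] 2·3^3 + 2·3^2 + 2·3 + 2  →[3↦4]→  2·4^4 + 2·4^2 + 2·4 + 2 = 554  −1 ⇒ G_2=553
G_2=553  [base 4] 2·4^4 + 2·4^2 + 2·4 + 1  →[4↦5]→  2·5^5 + 2·5^2 + 2·5 + 1 = 6311  −1 ⇒ G_3=6310
G_3=6310  [base 5] 2·5^5 + 2·5^2 + 2·5  →[5↦6]→  2·6^6 + 2·6^2 + 2·6 = 93396  −1 ⇒ G_4=93395
G_4=93395  [base 6] 2·6^6 + 2·6^2 + 6 + 5  →[6↦7]→  2·7^7 + 2·7^2 + 7 + 5 = 1647196  −1 ⇒ G_5=1647195
G_5=1647195  [base 7] 2·7^7 + 2·7^2 + 7 + 4  →[7↦8]→  2·8^8 + 2·8^2 + 8 + 4 = 33554572  −1 ⇒ G_6=33554571
G_6=33554571  [base 8] 2·8^8 + 2·8^2 + 8 + 3  →[8↦9]→  2·9^9 + 2·9^2 + 9 + 3 = 774841152  −1 ⇒ G_7=774841151
G_7=774841151  [base 9] 2·9^9 + 2·9^2 + 9 + 2  →[9↦10]→  2·10^10 + 2·10^2 + 10 + 2 = 20000000212  −1 ⇒ G_8=20000000211

774841151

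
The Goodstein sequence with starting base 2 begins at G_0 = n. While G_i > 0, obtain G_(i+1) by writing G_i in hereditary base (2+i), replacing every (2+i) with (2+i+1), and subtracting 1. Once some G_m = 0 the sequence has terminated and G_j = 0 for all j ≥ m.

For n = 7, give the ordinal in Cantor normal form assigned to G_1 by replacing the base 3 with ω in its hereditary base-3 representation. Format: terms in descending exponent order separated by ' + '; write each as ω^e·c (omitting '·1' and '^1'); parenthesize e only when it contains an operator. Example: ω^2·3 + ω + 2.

ω^ω + ω

i=0: 7 = 2^2 + 2 + 1 (b=2); 2→3: 3^3 + 3 + 1 = 31; 31−1 = 30
i=1: 30 = 3^3 + 3 (b=3); 3→4: 4^4 + 4 = 260; 260−1 = 259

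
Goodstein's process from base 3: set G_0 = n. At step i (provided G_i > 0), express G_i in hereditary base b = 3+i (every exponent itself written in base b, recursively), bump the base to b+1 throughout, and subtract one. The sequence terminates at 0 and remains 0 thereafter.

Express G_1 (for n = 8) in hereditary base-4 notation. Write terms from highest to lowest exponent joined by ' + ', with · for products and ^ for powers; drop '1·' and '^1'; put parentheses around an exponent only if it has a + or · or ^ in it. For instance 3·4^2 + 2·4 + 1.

2·4 + 1

[0] 8 ≡ 2·3 + 2 (base 3). Lift 4: 10. −1: 9.
[1] 9 ≡ 2·4 + 1 (base 4). Lift 5: 11. −1: 10.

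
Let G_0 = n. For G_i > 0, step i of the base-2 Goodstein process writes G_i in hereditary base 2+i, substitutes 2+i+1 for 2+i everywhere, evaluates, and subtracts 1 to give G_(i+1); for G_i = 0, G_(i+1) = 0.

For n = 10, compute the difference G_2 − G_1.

942

[0] 10 ≡ 2^(2 + 1) + 2 (base 2). Lift 3: 84. −1: 83.
[1] 83 ≡ 3^(3 + 1) + 2 (base 3). Lift 4: 1026. −1: 1025.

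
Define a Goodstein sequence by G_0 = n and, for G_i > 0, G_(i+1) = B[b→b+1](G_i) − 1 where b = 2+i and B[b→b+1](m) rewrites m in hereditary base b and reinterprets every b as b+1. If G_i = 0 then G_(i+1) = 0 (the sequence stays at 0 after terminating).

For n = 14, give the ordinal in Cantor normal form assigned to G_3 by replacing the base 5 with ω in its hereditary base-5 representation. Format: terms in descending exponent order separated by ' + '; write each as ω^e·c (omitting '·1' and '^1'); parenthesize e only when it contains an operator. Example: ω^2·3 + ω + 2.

ω^(ω + 1) + ω^ω

base 2: 14 = 2^(2 + 1) + 2^2 + 2; at 3: 3^(3 + 1) + 3^3 + 3 = 111; next = 110
base 3: 110 = 3^(3 + 1) + 3^3 + 2; at 4: 4^(4 + 1) + 4^4 + 2 = 1282; next = 1281
base 4: 1281 = 4^(4 + 1) + 4^4 + 1; at 5: 5^(5 + 1) + 5^5 + 1 = 18751; next = 18750
base 5: 18750 = 5^(5 + 1) + 5^5; at 6: 6^(6 + 1) + 6^6 = 326592; next = 326591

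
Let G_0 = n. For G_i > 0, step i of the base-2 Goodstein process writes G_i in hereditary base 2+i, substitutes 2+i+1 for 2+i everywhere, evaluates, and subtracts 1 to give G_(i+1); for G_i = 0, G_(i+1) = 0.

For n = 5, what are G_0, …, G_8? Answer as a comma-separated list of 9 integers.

G_0=5  [base 2] 2^2 + 1  →[2↦3]→  3^3 + 1 = 28  −1 ⇒ G_1=27
G_1=27  [base 3] 3^3  →[3↦4]→  4^4 = 256  −1 ⇒ G_2=255
G_2=255  [base 4] 3·4^3 + 3·4^2 + 3·4 + 3  →[4↦5]→  3·5^3 + 3·5^2 + 3·5 + 3 = 468  −1 ⇒ G_3=467
G_3=467  [base 5] 3·5^3 + 3·5^2 + 3·5 + 2  →[5↦6]→  3·6^3 + 3·6^2 + 3·6 + 2 = 776  −1 ⇒ G_4=775
G_4=775  [base 6] 3·6^3 + 3·6^2 + 3·6 + 1  →[6↦7]→  3·7^3 + 3·7^2 + 3·7 + 1 = 1198  −1 ⇒ G_5=1197
G_5=1197  [base 7] 3·7^3 + 3·7^2 + 3·7  →[7↦8]→  3·8^3 + 3·8^2 + 3·8 = 1752  −1 ⇒ G_6=1751
G_6=1751  [base 8] 3·8^3 + 3·8^2 + 2·8 + 7  →[8↦9]→  3·9^3 + 3·9^2 + 2·9 + 7 = 2455  −1 ⇒ G_7=2454
G_7=2454  [base 9] 3·9^3 + 3·9^2 + 2·9 + 6  →[9↦10]→  3·10^3 + 3·10^2 + 2·10 + 6 = 3326  −1 ⇒ G_8=3325

5, 27, 255, 467, 775, 1197, 1751, 2454, 3325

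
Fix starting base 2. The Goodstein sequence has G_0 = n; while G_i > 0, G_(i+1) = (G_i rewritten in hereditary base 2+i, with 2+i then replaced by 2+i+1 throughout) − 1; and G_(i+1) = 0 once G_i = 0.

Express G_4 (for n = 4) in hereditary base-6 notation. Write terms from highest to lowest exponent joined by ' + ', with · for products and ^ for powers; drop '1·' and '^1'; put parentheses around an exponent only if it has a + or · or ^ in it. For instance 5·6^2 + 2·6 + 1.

(0) 4|_2 = 2^2 ↦ 3^3|_3 = 27 ⇒ 26
(1) 26|_3 = 2·3^2 + 2·3 + 2 ↦ 2·4^2 + 2·4 + 2|_4 = 42 ⇒ 41
(2) 41|_4 = 2·4^2 + 2·4 + 1 ↦ 2·5^2 + 2·5 + 1|_5 = 61 ⇒ 60
(3) 60|_5 = 2·5^2 + 2·5 ↦ 2·6^2 + 2·6|_6 = 84 ⇒ 83

2·6^2 + 6 + 5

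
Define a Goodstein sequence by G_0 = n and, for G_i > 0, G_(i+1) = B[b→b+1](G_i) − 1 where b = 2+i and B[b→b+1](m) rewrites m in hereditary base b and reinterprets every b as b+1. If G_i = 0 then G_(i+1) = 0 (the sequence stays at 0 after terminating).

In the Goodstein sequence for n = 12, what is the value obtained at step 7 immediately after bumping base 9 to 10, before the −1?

step 0: 12 = 2^(2 + 1) + 2^2; sub 3 for 2: 3^(3 + 1) + 3^3; = 108; G_1 = 108−1 = 107
step 1: 107 = 3^(3 + 1) + 2·3^2 + 2·3 + 2; sub 4 for 3: 4^(4 + 1) + 2·4^2 + 2·4 + 2; = 1066; G_2 = 1066−1 = 1065
step 2: 1065 = 4^(4 + 1) + 2·4^2 + 2·4 + 1; sub 5 for 4: 5^(5 + 1) + 2·5^2 + 2·5 + 1; = 15686; G_3 = 15686−1 = 15685
step 3: 15685 = 5^(5 + 1) + 2·5^2 + 2·5; sub 6 for 5: 6^(6 + 1) + 2·6^2 + 2·6; = 280020; G_4 = 280020−1 = 280019
step 4: 280019 = 6^(6 + 1) + 2·6^2 + 6 + 5; sub 7 for 6: 7^(7 + 1) + 2·7^2 + 7 + 5; = 5764911; G_5 = 5764911−1 = 5764910
step 5: 5764910 = 7^(7 + 1) + 2·7^2 + 7 + 4; sub 8 for 7: 8^(8 + 1) + 2·8^2 + 8 + 4; = 134217868; G_6 = 134217868−1 = 134217867
step 6: 134217867 = 8^(8 + 1) + 2·8^2 + 8 + 3; sub 9 for 8: 9^(9 + 1) + 2·9^2 + 9 + 3; = 3486784575; G_7 = 3486784575−1 = 3486784574

100000000212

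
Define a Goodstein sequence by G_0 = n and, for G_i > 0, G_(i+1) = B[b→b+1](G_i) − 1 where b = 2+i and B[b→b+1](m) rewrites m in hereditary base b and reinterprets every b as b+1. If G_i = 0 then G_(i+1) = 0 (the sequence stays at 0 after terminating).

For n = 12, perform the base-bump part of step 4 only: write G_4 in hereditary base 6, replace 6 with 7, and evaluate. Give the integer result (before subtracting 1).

5764911

12 —HB2→ 2^(2 + 1) + 2^2 —bump→ 3^(3 + 1) + 3^3 = 108 —(−1)→ 107
107 —HB3→ 3^(3 + 1) + 2·3^2 + 2·3 + 2 —bump→ 4^(4 + 1) + 2·4^2 + 2·4 + 2 = 1066 —(−1)→ 1065
1065 —HB4→ 4^(4 + 1) + 2·4^2 + 2·4 + 1 —bump→ 5^(5 + 1) + 2·5^2 + 2·5 + 1 = 15686 —(−1)→ 15685
15685 —HB5→ 5^(5 + 1) + 2·5^2 + 2·5 —bump→ 6^(6 + 1) + 2·6^2 + 2·6 = 280020 —(−1)→ 280019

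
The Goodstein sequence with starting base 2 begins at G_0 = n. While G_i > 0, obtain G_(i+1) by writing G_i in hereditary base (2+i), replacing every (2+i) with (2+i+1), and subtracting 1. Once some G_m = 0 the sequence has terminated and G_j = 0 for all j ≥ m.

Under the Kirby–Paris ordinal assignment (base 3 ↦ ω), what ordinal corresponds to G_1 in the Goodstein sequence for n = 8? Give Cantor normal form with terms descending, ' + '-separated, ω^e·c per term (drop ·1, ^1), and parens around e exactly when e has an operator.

base 2: 8 = 2^(2 + 1); at 3: 3^(3 + 1) = 81; next = 80
base 3: 80 = 2·3^3 + 2·3^2 + 2·3 + 2; at 4: 2·4^4 + 2·4^2 + 2·4 + 2 = 554; next = 553

ω^ω·2 + ω^2·2 + ω·2 + 2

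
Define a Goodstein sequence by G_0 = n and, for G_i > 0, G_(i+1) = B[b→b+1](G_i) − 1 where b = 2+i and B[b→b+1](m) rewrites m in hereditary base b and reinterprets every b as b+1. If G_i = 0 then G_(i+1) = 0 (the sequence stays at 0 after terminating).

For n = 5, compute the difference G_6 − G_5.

G_0=5  [base 2] 2^2 + 1  →[2↦3]→  3^3 + 1 = 28  −1 ⇒ G_1=27
G_1=27  [base 3] 3^3  →[3↦4]→  4^4 = 256  −1 ⇒ G_2=255
G_2=255  [base 4] 3·4^3 + 3·4^2 + 3·4 + 3  →[4↦5]→  3·5^3 + 3·5^2 + 3·5 + 3 = 468  −1 ⇒ G_3=467
G_3=467  [base 5] 3·5^3 + 3·5^2 + 3·5 + 2  →[5↦6]→  3·6^3 + 3·6^2 + 3·6 + 2 = 776  −1 ⇒ G_4=775
G_4=775  [base 6] 3·6^3 + 3·6^2 + 3·6 + 1  →[6↦7]→  3·7^3 + 3·7^2 + 3·7 + 1 = 1198  −1 ⇒ G_5=1197
G_5=1197  [base 7] 3·7^3 + 3·7^2 + 3·7  →[7↦8]→  3·8^3 + 3·8^2 + 3·8 = 1752  −1 ⇒ G_6=1751

554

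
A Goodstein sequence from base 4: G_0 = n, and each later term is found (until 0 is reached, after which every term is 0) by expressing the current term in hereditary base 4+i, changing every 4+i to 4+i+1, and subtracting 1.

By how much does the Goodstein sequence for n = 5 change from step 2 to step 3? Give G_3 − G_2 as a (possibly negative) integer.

G_0=5  [base 4] 4 + 1  →[4↦5]→  5 + 1 = 6  −1 ⇒ G_1=5
G_1=5  [base 5] 5  →[5↦6]→  6 = 6  −1 ⇒ G_2=5
G_2=5  [base 6] 5  →[6↦7]→  5 = 5  −1 ⇒ G_3=4

-1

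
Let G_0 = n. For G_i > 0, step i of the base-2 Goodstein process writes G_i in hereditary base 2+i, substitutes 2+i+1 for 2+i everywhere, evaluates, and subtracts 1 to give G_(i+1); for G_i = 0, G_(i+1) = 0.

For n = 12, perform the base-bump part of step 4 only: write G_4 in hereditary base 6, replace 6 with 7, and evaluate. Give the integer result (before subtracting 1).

(0) 12|_2 = 2^(2 + 1) + 2^2 ↦ 3^(3 + 1) + 3^3|_3 = 108 ⇒ 107
(1) 107|_3 = 3^(3 + 1) + 2·3^2 + 2·3 + 2 ↦ 4^(4 + 1) + 2·4^2 + 2·4 + 2|_4 = 1066 ⇒ 1065
(2) 1065|_4 = 4^(4 + 1) + 2·4^2 + 2·4 + 1 ↦ 5^(5 + 1) + 2·5^2 + 2·5 + 1|_5 = 15686 ⇒ 15685
(3) 15685|_5 = 5^(5 + 1) + 2·5^2 + 2·5 ↦ 6^(6 + 1) + 2·6^2 + 2·6|_6 = 280020 ⇒ 280019
(4) 280019|_6 = 6^(6 + 1) + 2·6^2 + 6 + 5 ↦ 7^(7 + 1) + 2·7^2 + 7 + 5|_7 = 5764911 ⇒ 5764910

5764911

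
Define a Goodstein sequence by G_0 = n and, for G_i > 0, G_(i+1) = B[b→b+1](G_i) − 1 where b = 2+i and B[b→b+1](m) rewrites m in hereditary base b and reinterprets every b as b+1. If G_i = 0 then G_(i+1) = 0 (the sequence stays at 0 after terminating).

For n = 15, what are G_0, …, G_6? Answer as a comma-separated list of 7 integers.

step 0: 15 = 2^(2 + 1) + 2^2 + 2 + 1; sub 3 for 2: 3^(3 + 1) + 3^3 + 3 + 1; = 112; G_1 = 112−1 = 111
step 1: 111 = 3^(3 + 1) + 3^3 + 3; sub 4 for 3: 4^(4 + 1) + 4^4 + 4; = 1284; G_2 = 1284−1 = 1283
step 2: 1283 = 4^(4 + 1) + 4^4 + 3; sub 5 for 4: 5^(5 + 1) + 5^5 + 3; = 18753; G_3 = 18753−1 = 18752
step 3: 18752 = 5^(5 + 1) + 5^5 + 2; sub 6 for 5: 6^(6 + 1) + 6^6 + 2; = 326594; G_4 = 326594−1 = 326593
step 4: 326593 = 6^(6 + 1) + 6^6 + 1; sub 7 for 6: 7^(7 + 1) + 7^7 + 1; = 6588345; G_5 = 6588345−1 = 6588344
step 5: 6588344 = 7^(7 + 1) + 7^7; sub 8 for 7: 8^(8 + 1) + 8^8; = 150994944; G_6 = 150994944−1 = 150994943

15, 111, 1283, 18752, 326593, 6588344, 150994943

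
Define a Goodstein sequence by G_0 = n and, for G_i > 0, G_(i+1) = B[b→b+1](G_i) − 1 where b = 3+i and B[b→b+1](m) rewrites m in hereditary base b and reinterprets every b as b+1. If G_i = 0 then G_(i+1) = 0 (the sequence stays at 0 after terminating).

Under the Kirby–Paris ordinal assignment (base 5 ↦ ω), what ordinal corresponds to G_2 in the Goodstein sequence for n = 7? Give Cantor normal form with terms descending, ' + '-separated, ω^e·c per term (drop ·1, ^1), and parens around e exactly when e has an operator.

(0) 7|_3 = 2·3 + 1 ↦ 2·4 + 1|_4 = 9 ⇒ 8
(1) 8|_4 = 2·4 ↦ 2·5|_5 = 10 ⇒ 9

ω + 4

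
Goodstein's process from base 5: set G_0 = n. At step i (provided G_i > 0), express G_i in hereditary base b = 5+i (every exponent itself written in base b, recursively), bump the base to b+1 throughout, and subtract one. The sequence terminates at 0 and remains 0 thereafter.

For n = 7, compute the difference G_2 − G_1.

G_0=7  [base 5] 5 + 2  →[5↦6]→  6 + 2 = 8  −1 ⇒ G_1=7
G_1=7  [base 6] 6 + 1  →[6↦7]→  7 + 1 = 8  −1 ⇒ G_2=7

0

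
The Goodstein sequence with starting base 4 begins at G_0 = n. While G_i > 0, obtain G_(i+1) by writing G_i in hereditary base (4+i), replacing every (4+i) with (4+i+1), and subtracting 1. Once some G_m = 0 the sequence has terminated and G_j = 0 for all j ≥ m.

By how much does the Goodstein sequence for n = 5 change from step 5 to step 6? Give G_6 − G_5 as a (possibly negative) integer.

-1

step 0: 5 = 4 + 1; sub 5 for 4: 5 + 1; = 6; G_1 = 6−1 = 5
step 1: 5 = 5; sub 6 for 5: 6; = 6; G_2 = 6−1 = 5
step 2: 5 = 5; sub 7 for 6: 5; = 5; G_3 = 5−1 = 4
step 3: 4 = 4; sub 8 for 7: 4; = 4; G_4 = 4−1 = 3
step 4: 3 = 3; sub 9 for 8: 3; = 3; G_5 = 3−1 = 2
step 5: 2 = 2; sub 10 for 9: 2; = 2; G_6 = 2−1 = 1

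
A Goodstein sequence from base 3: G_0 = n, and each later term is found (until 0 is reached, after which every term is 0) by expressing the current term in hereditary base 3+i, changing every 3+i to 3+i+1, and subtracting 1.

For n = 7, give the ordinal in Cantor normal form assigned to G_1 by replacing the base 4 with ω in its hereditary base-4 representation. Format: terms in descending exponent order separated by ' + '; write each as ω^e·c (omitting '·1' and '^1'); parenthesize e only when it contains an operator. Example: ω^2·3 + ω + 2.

ω·2

G_0=7  [base 3] 2·3 + 1  →[3↦4]→  2·4 + 1 = 9  −1 ⇒ G_1=8
G_1=8  [base 4] 2·4  →[4↦5]→  2·5 = 10  −1 ⇒ G_2=9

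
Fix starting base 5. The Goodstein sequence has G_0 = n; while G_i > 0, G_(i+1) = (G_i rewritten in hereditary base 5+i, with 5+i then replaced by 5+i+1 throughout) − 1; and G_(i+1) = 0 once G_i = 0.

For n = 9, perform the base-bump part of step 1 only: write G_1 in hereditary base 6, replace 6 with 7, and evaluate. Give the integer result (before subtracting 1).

10

(0) 9|_5 = 5 + 4 ↦ 6 + 4|_6 = 10 ⇒ 9
(1) 9|_6 = 6 + 3 ↦ 7 + 3|_7 = 10 ⇒ 9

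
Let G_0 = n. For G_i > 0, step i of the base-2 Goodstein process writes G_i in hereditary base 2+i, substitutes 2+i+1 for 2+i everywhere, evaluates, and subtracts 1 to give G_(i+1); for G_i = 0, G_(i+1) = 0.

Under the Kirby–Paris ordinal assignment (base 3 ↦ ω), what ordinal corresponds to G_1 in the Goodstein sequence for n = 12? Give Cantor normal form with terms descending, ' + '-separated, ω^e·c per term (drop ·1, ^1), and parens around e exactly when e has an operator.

ω^(ω + 1) + ω^2·2 + ω·2 + 2

[0] 12 ≡ 2^(2 + 1) + 2^2 (base 2). Lift 3: 108. −1: 107.
[1] 107 ≡ 3^(3 + 1) + 2·3^2 + 2·3 + 2 (base 3). Lift 4: 1066. −1: 1065.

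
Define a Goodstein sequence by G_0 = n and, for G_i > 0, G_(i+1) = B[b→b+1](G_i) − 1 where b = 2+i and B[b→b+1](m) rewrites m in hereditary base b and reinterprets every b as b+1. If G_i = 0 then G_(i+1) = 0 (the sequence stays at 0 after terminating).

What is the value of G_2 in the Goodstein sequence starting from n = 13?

step 0: 13 = 2^(2 + 1) + 2^2 + 1; sub 3 for 2: 3^(3 + 1) + 3^3 + 1; = 109; G_1 = 109−1 = 108
step 1: 108 = 3^(3 + 1) + 3^3; sub 4 for 3: 4^(4 + 1) + 4^4; = 1280; G_2 = 1280−1 = 1279

1279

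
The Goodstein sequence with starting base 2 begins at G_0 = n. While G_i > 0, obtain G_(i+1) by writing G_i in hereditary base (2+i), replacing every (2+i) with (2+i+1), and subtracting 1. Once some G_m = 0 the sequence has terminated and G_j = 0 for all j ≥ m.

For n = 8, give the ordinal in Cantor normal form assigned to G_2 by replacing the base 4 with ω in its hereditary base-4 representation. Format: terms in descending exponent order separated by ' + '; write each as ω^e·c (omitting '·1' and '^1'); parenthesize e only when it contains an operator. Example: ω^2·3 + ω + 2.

ω^ω·2 + ω^2·2 + ω·2 + 1

[0] 8 ≡ 2^(2 + 1) (base 2). Lift 3: 81. −1: 80.
[1] 80 ≡ 2·3^3 + 2·3^2 + 2·3 + 2 (base 3). Lift 4: 554. −1: 553.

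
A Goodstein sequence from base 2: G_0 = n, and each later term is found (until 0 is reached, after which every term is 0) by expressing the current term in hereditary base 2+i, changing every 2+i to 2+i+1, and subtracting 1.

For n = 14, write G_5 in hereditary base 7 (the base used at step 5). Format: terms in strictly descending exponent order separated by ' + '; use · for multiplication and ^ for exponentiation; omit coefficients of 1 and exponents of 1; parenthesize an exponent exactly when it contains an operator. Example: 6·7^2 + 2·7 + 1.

G_0=14  [base 2] 2^(2 + 1) + 2^2 + 2  →[2↦3]→  3^(3 + 1) + 3^3 + 3 = 111  −1 ⇒ G_1=110
G_1=110  [base 3] 3^(3 + 1) + 3^3 + 2  →[3↦4]→  4^(4 + 1) + 4^4 + 2 = 1282  −1 ⇒ G_2=1281
G_2=1281  [base 4] 4^(4 + 1) + 4^4 + 1  →[4↦5]→  5^(5 + 1) + 5^5 + 1 = 18751  −1 ⇒ G_3=18750
G_3=18750  [base 5] 5^(5 + 1) + 5^5  →[5↦6]→  6^(6 + 1) + 6^6 = 326592  −1 ⇒ G_4=326591
G_4=326591  [base 6] 6^(6 + 1) + 5·6^5 + 5·6^4 + 5·6^3 + 5·6^2 + 5·6 + 5  →[6↦7]→  7^(7 + 1) + 5·7^5 + 5·7^4 + 5·7^3 + 5·7^2 + 5·7 + 5 = 5862841  −1 ⇒ G_5=5862840

7^(7 + 1) + 5·7^5 + 5·7^4 + 5·7^3 + 5·7^2 + 5·7 + 4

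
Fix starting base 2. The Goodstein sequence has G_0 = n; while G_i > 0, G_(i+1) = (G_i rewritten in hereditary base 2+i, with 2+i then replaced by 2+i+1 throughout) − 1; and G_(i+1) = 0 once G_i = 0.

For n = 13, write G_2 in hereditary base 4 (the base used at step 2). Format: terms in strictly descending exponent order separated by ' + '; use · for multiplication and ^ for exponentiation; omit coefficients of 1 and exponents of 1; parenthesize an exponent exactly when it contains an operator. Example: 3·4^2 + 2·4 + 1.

G_0 = 13. HB_2(13) = 2^(2 + 1) + 2^2 + 1. Bump = 109. G_1 = 108.
G_1 = 108. HB_3(108) = 3^(3 + 1) + 3^3. Bump = 1280. G_2 = 1279.
G_2 = 1279. HB_4(1279) = 4^(4 + 1) + 3·4^3 + 3·4^2 + 3·4 + 3. Bump = 16093. G_3 = 16092.

4^(4 + 1) + 3·4^3 + 3·4^2 + 3·4 + 3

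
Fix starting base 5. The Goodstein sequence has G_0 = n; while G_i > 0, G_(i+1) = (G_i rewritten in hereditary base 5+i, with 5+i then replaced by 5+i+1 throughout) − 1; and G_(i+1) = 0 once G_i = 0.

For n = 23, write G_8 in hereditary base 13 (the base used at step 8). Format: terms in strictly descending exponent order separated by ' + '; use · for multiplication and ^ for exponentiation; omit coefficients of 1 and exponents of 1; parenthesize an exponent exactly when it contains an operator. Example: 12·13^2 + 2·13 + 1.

3·13 + 4

[0] 23 ≡ 4·5 + 3 (base 5). Lift 6: 27. −1: 26.
[1] 26 ≡ 4·6 + 2 (base 6). Lift 7: 30. −1: 29.
[2] 29 ≡ 4·7 + 1 (base 7). Lift 8: 33. −1: 32.
[3] 32 ≡ 4·8 (base 8). Lift 9: 36. −1: 35.
[4] 35 ≡ 3·9 + 8 (base 9). Lift 10: 38. −1: 37.
[5] 37 ≡ 3·10 + 7 (base 10). Lift 11: 40. −1: 39.
[6] 39 ≡ 3·11 + 6 (base 11). Lift 12: 42. −1: 41.
[7] 41 ≡ 3·12 + 5 (base 12). Lift 13: 44. −1: 43.
[8] 43 ≡ 3·13 + 4 (base 13). Lift 14: 46. −1: 45.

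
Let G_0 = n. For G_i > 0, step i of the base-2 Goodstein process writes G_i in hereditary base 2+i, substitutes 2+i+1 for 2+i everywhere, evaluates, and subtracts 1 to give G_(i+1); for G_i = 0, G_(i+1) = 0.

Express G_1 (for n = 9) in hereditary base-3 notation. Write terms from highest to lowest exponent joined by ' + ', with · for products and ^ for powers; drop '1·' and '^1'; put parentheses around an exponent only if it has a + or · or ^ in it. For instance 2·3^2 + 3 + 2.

3^(3 + 1)

(0) 9|_2 = 2^(2 + 1) + 1 ↦ 3^(3 + 1) + 1|_3 = 82 ⇒ 81
(1) 81|_3 = 3^(3 + 1) ↦ 4^(4 + 1)|_4 = 1024 ⇒ 1023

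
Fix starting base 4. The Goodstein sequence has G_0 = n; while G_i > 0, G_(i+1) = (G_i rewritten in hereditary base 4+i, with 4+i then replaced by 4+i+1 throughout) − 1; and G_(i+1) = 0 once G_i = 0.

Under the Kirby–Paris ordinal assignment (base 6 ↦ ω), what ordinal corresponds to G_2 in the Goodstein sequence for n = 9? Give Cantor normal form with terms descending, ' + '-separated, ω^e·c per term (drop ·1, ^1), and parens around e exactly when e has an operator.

ω + 5

[0] 9 ≡ 2·4 + 1 (base 4). Lift 5: 11. −1: 10.
[1] 10 ≡ 2·5 (base 5). Lift 6: 12. −1: 11.
[2] 11 ≡ 6 + 5 (base 6). Lift 7: 12. −1: 11.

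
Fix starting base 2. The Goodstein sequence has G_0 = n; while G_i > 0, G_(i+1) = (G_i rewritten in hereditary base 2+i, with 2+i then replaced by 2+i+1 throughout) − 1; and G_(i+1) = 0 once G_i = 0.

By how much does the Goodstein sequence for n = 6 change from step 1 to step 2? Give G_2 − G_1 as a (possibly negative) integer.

step 0: 6 = 2^2 + 2; sub 3 for 2: 3^3 + 3; = 30; G_1 = 30−1 = 29
step 1: 29 = 3^3 + 2; sub 4 for 3: 4^4 + 2; = 258; G_2 = 258−1 = 257

228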